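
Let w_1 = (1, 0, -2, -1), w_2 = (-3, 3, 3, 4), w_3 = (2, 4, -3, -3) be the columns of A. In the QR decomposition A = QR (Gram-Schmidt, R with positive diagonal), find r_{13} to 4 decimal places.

r_{13} = 4.4907

e_1 = w_1/‖w_1‖ = (1, 0, -2, -1)/2.4495 = (0.4082, 0.0000, -0.8165, -0.4082).
r_{13} = e_1·w_3 = 4.4907.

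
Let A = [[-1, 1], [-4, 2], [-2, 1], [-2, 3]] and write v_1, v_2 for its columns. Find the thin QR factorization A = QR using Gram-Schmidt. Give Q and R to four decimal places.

Q = [[-0.2000, 0.1725], [-0.8000, -0.3882], [-0.4000, -0.1941], [-0.4000, 0.8842]], R = [[5.0000, -3.4000], [0.0000, 1.8547]]

q_1 = v_1/‖v_1‖ = (-1, -4, -2, -2)/5.0000 = (-0.2000, -0.8000, -0.4000, -0.4000).
r_{12} = q_1·v_2 = -3.4000.
u_2 = v_2 + 3.4000·q_1 = (0.3200, -0.7200, -0.3600, 1.6400).
‖u_2‖ = 1.8547, so q_2 = (0.1725, -0.3882, -0.1941, 0.8842).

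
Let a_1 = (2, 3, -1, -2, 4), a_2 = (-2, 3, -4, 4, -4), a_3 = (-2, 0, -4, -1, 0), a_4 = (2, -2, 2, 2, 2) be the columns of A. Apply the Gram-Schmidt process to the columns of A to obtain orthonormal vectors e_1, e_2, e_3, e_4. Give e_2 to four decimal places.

e_1 = a_1/‖a_1‖ = (2, 3, -1, -2, 4)/5.8310 = (0.3430, 0.5145, -0.1715, -0.3430, 0.6860).
r_{12} = e_1·a_2 = -2.5725.
u_2 = a_2 + 2.5725·e_1 = (-1.1176, 4.3235, -4.4412, 3.1176, -2.2353).
‖u_2‖ = 7.3744, so e_2 = (-0.1516, 0.5863, -0.6022, 0.4228, -0.3031).

e_2 = (-0.1516, 0.5863, -0.6022, 0.4228, -0.3031)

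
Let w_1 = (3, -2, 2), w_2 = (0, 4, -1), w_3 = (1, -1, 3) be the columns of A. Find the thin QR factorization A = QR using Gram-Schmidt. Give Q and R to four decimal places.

w_1 = (3, -2, 2); ‖w_1‖ = 4.1231, so e_1 = (0.7276, -0.4851, 0.4851).
e_1·w_2 = 0.7276·0 + (-0.4851)·4 + 0.4851·(-1) = -2.4254.
u_2 = w_2 + 2.4254·e_1 = (1.7647, 2.8235, 0.1765).
‖u_2‖ = 3.3343, so e_2 = (0.5293, 0.8468, 0.0529).
e_1·w_3 = 0.7276·1 + (-0.4851)·(-1) + 0.4851·3 = 2.6679; e_2·w_3 = 0.5293·1 + 0.8468·(-1) + 0.0529·3 = -0.1588.
u_3 = w_3 − 2.6679·e_1 + 0.1588·e_2 = (-0.8571, 0.4286, 1.7143).
‖u_3‖ = 1.9640, so e_3 = (-0.4364, 0.2182, 0.8729).

Q = [[0.7276, 0.5293, -0.4364], [-0.4851, 0.8468, 0.2182], [0.4851, 0.0529, 0.8729]], R = [[4.1231, -2.4254, 2.6679], [0.0000, 3.3343, -0.1588], [0.0000, 0.0000, 1.9640]]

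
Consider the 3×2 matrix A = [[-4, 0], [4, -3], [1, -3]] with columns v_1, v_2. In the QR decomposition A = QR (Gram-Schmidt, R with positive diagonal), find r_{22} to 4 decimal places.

r_{22} = 3.3439

v_1 = (-4, 4, 1); ‖v_1‖ = 5.7446, so e_1 = (-0.6963, 0.6963, 0.1741).
e_1·v_2 = (-0.6963)·0 + 0.6963·(-3) + 0.1741·(-3) = -2.6112.
u_2 = v_2 + 2.6112·e_1 = (-1.8182, -1.1818, -2.5455).
r_{22} = ‖u_2‖ = 3.3439.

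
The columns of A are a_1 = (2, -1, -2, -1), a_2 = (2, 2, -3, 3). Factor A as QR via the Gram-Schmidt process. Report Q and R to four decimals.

e_1 = a_1/‖a_1‖ = (2, -1, -2, -1)/3.1623 = (0.6325, -0.3162, -0.6325, -0.3162).
r_{12} = e_1·a_2 = 1.5811.
u_2 = a_2 − 1.5811·e_1 = (1.0000, 2.5000, -2.0000, 3.5000).
‖u_2‖ = 4.8477, so e_2 = (0.2063, 0.5157, -0.4126, 0.7220).

Q = [[0.6325, 0.2063], [-0.3162, 0.5157], [-0.6325, -0.4126], [-0.3162, 0.7220]], R = [[3.1623, 1.5811], [0.0000, 4.8477]]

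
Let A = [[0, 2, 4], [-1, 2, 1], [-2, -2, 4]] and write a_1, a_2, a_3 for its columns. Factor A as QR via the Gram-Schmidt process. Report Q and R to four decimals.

e_1 = a_1/‖a_1‖ = (0, -1, -2)/2.2361 = (0.0000, -0.4472, -0.8944).
r_{12} = e_1·a_2 = 0.8944.
u_2 = a_2 − 0.8944·e_1 = (2.0000, 2.4000, -1.2000).
‖u_2‖ = 3.3466, so e_2 = (0.5976, 0.7171, -0.3586).
r_{13} = e_1·a_3 = -4.0249; r_{23} = e_2·a_3 = 1.6733.
u_3 = a_3 + 4.0249·e_1 − 1.6733·e_2 = (3.0000, -2.0000, 1.0000).
‖u_3‖ = 3.7417, so e_3 = (0.8018, -0.5345, 0.2673).

Q = [[0.0000, 0.5976, 0.8018], [-0.4472, 0.7171, -0.5345], [-0.8944, -0.3586, 0.2673]], R = [[2.2361, 0.8944, -4.0249], [0.0000, 3.3466, 1.6733], [0.0000, 0.0000, 3.7417]]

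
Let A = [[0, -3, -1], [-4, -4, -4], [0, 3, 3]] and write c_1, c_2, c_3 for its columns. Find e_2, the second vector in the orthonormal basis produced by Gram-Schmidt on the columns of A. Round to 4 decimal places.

c_1 = (0, -4, 0); ‖c_1‖ = 4.0000, so e_1 = (0.0000, -1.0000, 0.0000).
e_1·c_2 = 0.0000·(-3) + (-1.0000)·(-4) + 0.0000·3 = 4.0000.
u_2 = c_2 − 4.0000·e_1 = (-3.0000, 0.0000, 3.0000).
‖u_2‖ = 4.2426, so e_2 = (-0.7071, 0.0000, 0.7071).

e_2 = (-0.7071, 0.0000, 0.7071)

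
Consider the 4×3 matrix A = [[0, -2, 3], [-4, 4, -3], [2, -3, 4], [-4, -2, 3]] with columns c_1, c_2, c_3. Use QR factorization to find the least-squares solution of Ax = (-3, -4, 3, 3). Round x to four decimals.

x = (-0.4406, -2.8402, -1.7377)

e_1 = c_1/‖c_1‖ = (0, -4, 2, -4)/6.0000 = (0.0000, -0.6667, 0.3333, -0.6667).
r_{12} = e_1·c_2 = -2.3333.
u_2 = c_2 + 2.3333·e_1 = (-2.0000, 2.4444, -2.2222, -3.5556).
‖u_2‖ = 5.2493, so e_2 = (-0.3810, 0.4657, -0.4233, -0.6773).
r_{13} = e_1·c_3 = 1.3333; r_{23} = e_2·c_3 = -6.2653.
u_3 = c_3 − 1.3333·e_1 + 6.2653·e_2 = (0.6129, 0.8065, 0.9032, -0.3548).
‖u_3‖ = 1.4028, so e_3 = (0.4369, 0.5749, 0.6439, -0.2530).
Qᵀb = (1.6667, -4.0217, -2.4376).
Back-substitute: x_3 = -2.4376/1.4028 = -1.7377.
x_2 = (-4.0217 + 6.2653·(-1.7377))/5.2493 = -2.8402.
x_1 = (1.6667 + 2.3333·(-2.8402) − 1.3333·(-1.7377))/6.0000 = -0.4406.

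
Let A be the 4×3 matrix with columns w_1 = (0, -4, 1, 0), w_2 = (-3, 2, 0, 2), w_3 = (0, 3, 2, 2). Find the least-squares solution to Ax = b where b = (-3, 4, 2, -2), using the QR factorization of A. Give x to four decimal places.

e_1 = w_1/‖w_1‖ = (0, -4, 1, 0)/4.1231 = (0.0000, -0.9701, 0.2425, 0.0000).
r_{12} = e_1·w_2 = -1.9403.
u_2 = w_2 + 1.9403·e_1 = (-3.0000, 0.1176, 0.4706, 2.0000).
‖u_2‖ = 3.6380, so e_2 = (-0.8246, 0.0323, 0.1294, 0.5497).
r_{13} = e_1·w_3 = -2.4254; r_{23} = e_2·w_3 = 1.4552.
u_3 = w_3 + 2.4254·e_1 − 1.4552·e_2 = (1.2000, 0.6000, 2.4000, 1.2000).
‖u_3‖ = 3.0000, so e_3 = (0.4000, 0.2000, 0.8000, 0.4000).
Qᵀb = (-3.3955, 1.7624, 0.4000).
Back-substitute: x_3 = 0.4000/3.0000 = 0.1333.
x_2 = (1.7624 − 1.4552·0.1333)/3.6380 = 0.4311.
x_1 = (-3.3955 + 1.9403·0.4311 + 2.4254·0.1333)/4.1231 = -0.5422.

x = (-0.5422, 0.4311, 0.1333)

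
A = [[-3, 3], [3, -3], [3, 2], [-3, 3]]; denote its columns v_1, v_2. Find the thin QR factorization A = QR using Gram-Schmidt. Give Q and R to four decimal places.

v_1 = (-3, 3, 3, -3); ‖v_1‖ = 6.0000, so e_1 = (-0.5000, 0.5000, 0.5000, -0.5000).
e_1·v_2 = (-0.5000)·3 + 0.5000·(-3) + 0.5000·2 + (-0.5000)·3 = -3.5000.
u_2 = v_2 + 3.5000·e_1 = (1.2500, -1.2500, 3.7500, 1.2500).
‖u_2‖ = 4.3301, so e_2 = (0.2887, -0.2887, 0.8660, 0.2887).

Q = [[-0.5000, 0.2887], [0.5000, -0.2887], [0.5000, 0.8660], [-0.5000, 0.2887]], R = [[6.0000, -3.5000], [0.0000, 4.3301]]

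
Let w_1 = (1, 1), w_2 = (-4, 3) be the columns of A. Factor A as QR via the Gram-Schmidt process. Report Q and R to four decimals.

w_1 = (1, 1); ‖w_1‖ = 1.4142, so q_1 = (0.7071, 0.7071).
q_1·w_2 = 0.7071·(-4) + 0.7071·3 = -0.7071.
u_2 = w_2 + 0.7071·q_1 = (-3.5000, 3.5000).
‖u_2‖ = 4.9497, so q_2 = (-0.7071, 0.7071).

Q = [[0.7071, -0.7071], [0.7071, 0.7071]], R = [[1.4142, -0.7071], [0.0000, 4.9497]]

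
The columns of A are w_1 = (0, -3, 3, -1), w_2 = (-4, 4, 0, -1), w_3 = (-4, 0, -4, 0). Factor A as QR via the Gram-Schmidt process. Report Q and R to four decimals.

Q = [[0.0000, -0.7751, -0.5715], [-0.6882, 0.4385, -0.5766], [0.6882, 0.3366, -0.5835], [-0.2294, -0.3060, -0.0205]], R = [[4.3589, -2.5236, -2.7530], [0.0000, 5.1606, 1.7542], [0.0000, 0.0000, 4.6199]]

q_1 = w_1/‖w_1‖ = (0, -3, 3, -1)/4.3589 = (0.0000, -0.6882, 0.6882, -0.2294).
r_{12} = q_1·w_2 = -2.5236.
u_2 = w_2 + 2.5236·q_1 = (-4.0000, 2.2632, 1.7368, -1.5789).
‖u_2‖ = 5.1606, so q_2 = (-0.7751, 0.4385, 0.3366, -0.3060).
r_{13} = q_1·w_3 = -2.7530; r_{23} = q_2·w_3 = 1.7542.
u_3 = w_3 + 2.7530·q_1 − 1.7542·q_2 = (-2.6403, -2.6640, -2.6957, -0.0949).
‖u_3‖ = 4.6199, so q_3 = (-0.5715, -0.5766, -0.5835, -0.0205).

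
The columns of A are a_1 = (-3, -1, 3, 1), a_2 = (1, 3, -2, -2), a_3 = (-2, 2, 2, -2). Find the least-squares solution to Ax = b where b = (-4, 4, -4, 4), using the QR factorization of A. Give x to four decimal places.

x = (8.0000, 8.0000, -6.0000)

q_1 = a_1/‖a_1‖ = (-3, -1, 3, 1)/4.4721 = (-0.6708, -0.2236, 0.6708, 0.2236).
r_{12} = q_1·a_2 = -3.1305.
u_2 = a_2 + 3.1305·q_1 = (-1.1000, 2.3000, 0.1000, -1.3000).
‖u_2‖ = 2.8636, so q_2 = (-0.3841, 0.8032, 0.0349, -0.4540).
r_{13} = q_1·a_3 = 1.7889; r_{23} = q_2·a_3 = 3.3525.
u_3 = a_3 − 1.7889·q_1 − 3.3525·q_2 = (0.4878, -0.2927, 0.6829, -0.8780).
‖u_3‖ = 1.2494, so q_3 = (0.3904, -0.2343, 0.5466, -0.7028).
Qᵀb = (0.0000, 2.7937, -7.4963).
Back-substitute: x_3 = -7.4963/1.2494 = -6.0000.
x_2 = (2.7937 − 3.3525·(-6.0000))/2.8636 = 8.0000.
x_1 = (0.0000 + 3.1305·8.0000 − 1.7889·(-6.0000))/4.4721 = 8.0000.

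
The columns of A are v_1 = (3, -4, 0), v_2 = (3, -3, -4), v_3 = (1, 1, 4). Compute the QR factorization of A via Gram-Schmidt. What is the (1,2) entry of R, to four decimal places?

r_{12} = 4.2000

e_1 = v_1/‖v_1‖ = (3, -4, 0)/5.0000 = (0.6000, -0.8000, 0.0000).
r_{12} = e_1·v_2 = 4.2000.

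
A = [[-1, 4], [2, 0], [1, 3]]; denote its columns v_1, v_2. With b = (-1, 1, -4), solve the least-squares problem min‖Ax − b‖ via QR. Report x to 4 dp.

x = (-0.2752, -0.6510)

e_1 = v_1/‖v_1‖ = (-1, 2, 1)/2.4495 = (-0.4082, 0.8165, 0.4082).
r_{12} = e_1·v_2 = -0.4082.
u_2 = v_2 + 0.4082·e_1 = (3.8333, 0.3333, 3.1667).
‖u_2‖ = 4.9833, so e_2 = (0.7692, 0.0669, 0.6355).
Qᵀb = (-0.4082, -3.2442).
Back-substitute: x_2 = -3.2442/4.9833 = -0.6510.
x_1 = (-0.4082 + 0.4082·(-0.6510))/2.4495 = -0.2752.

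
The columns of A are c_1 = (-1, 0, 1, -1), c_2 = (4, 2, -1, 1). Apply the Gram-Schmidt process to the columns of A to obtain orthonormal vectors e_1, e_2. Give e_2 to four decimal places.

e_2 = (0.6325, 0.6325, 0.3162, -0.3162)

e_1 = c_1/‖c_1‖ = (-1, 0, 1, -1)/1.7321 = (-0.5774, 0.0000, 0.5774, -0.5774).
r_{12} = e_1·c_2 = -3.4641.
u_2 = c_2 + 3.4641·e_1 = (2.0000, 2.0000, 1.0000, -1.0000).
‖u_2‖ = 3.1623, so e_2 = (0.6325, 0.6325, 0.3162, -0.3162).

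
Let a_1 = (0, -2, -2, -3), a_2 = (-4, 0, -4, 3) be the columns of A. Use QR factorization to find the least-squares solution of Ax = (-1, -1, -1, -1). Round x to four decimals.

a_1 = (0, -2, -2, -3); ‖a_1‖ = 4.1231, so q_1 = (0.0000, -0.4851, -0.4851, -0.7276).
q_1·a_2 = 0.0000·(-4) + (-0.4851)·0 + (-0.4851)·(-4) + (-0.7276)·3 = -0.2425.
u_2 = a_2 + 0.2425·q_1 = (-4.0000, -0.1176, -4.1176, 2.8235).
‖u_2‖ = 6.3985, so q_2 = (-0.6251, -0.0184, -0.6435, 0.4413).
Qᵀb = (1.6977, 0.8458).
Back-substitute: x_2 = 0.8458/6.3985 = 0.1322.
x_1 = (1.6977 + 0.2425·0.1322)/4.1231 = 0.4195.

x = (0.4195, 0.1322)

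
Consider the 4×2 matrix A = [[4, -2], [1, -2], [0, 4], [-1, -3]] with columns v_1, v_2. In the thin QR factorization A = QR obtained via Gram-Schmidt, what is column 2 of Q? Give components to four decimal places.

q_2 = (-0.0808, -0.2928, 0.7269, -0.6159)

q_1 = v_1/‖v_1‖ = (4, 1, 0, -1)/4.2426 = (0.9428, 0.2357, 0.0000, -0.2357).
r_{12} = q_1·v_2 = -1.6499.
u_2 = v_2 + 1.6499·q_1 = (-0.4444, -1.6111, 4.0000, -3.3889).
‖u_2‖ = 5.5025, so q_2 = (-0.0808, -0.2928, 0.7269, -0.6159).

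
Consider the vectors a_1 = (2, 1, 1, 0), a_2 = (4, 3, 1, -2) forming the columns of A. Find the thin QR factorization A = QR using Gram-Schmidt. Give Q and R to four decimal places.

a_1 = (2, 1, 1, 0); ‖a_1‖ = 2.4495, so q_1 = (0.8165, 0.4082, 0.4082, 0.0000).
q_1·a_2 = 0.8165·4 + 0.4082·3 + 0.4082·1 + 0.0000·(-2) = 4.8990.
u_2 = a_2 − 4.8990·q_1 = (0.0000, 1.0000, -1.0000, -2.0000).
‖u_2‖ = 2.4495, so q_2 = (0.0000, 0.4082, -0.4082, -0.8165).

Q = [[0.8165, 0.0000], [0.4082, 0.4082], [0.4082, -0.4082], [0.0000, -0.8165]], R = [[2.4495, 4.8990], [0.0000, 2.4495]]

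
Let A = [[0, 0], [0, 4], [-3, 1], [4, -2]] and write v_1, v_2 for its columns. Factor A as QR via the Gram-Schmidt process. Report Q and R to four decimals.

v_1 = (0, 0, -3, 4); ‖v_1‖ = 5.0000, so e_1 = (0.0000, 0.0000, -0.6000, 0.8000).
e_1·v_2 = 0.0000·0 + 0.0000·4 + (-0.6000)·1 + 0.8000·(-2) = -2.2000.
u_2 = v_2 + 2.2000·e_1 = (0.0000, 4.0000, -0.3200, -0.2400).
‖u_2‖ = 4.0200, so e_2 = (0.0000, 0.9950, -0.0796, -0.0597).

Q = [[0.0000, 0.0000], [0.0000, 0.9950], [-0.6000, -0.0796], [0.8000, -0.0597]], R = [[5.0000, -2.2000], [0.0000, 4.0200]]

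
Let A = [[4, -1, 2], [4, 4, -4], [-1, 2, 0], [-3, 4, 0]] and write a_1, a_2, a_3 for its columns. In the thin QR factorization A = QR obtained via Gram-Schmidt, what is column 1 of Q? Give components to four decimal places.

e_1 = (0.6172, 0.6172, -0.1543, -0.4629)

e_1 = a_1/‖a_1‖ = (4, 4, -1, -3)/6.4807 = (0.6172, 0.6172, -0.1543, -0.4629).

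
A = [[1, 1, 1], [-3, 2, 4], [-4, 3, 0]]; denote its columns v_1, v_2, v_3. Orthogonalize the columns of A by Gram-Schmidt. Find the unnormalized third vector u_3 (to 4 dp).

e_1 = v_1/‖v_1‖ = (1, -3, -4)/5.0990 = (0.1961, -0.5883, -0.7845).
r_{12} = e_1·v_2 = -3.3340.
u_2 = v_2 + 3.3340·e_1 = (1.6538, 0.0385, 0.3846).
‖u_2‖ = 1.6984, so e_2 = (0.9738, 0.0226, 0.2265).
r_{13} = e_1·v_3 = -2.1573; r_{23} = e_2·v_3 = 1.0643.
u_3 = v_3 + 2.1573·e_1 − 1.0643·e_2 = (0.3867, 2.7067, -1.9333).

u_3 = (0.3867, 2.7067, -1.9333)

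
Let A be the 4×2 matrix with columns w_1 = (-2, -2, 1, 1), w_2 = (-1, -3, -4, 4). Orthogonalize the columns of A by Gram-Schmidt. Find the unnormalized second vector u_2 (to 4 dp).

w_1 = (-2, -2, 1, 1); ‖w_1‖ = 3.1623, so e_1 = (-0.6325, -0.6325, 0.3162, 0.3162).
e_1·w_2 = (-0.6325)·(-1) + (-0.6325)·(-3) + 0.3162·(-4) + 0.3162·4 = 2.5298.
u_2 = w_2 − 2.5298·e_1 = (0.6000, -1.4000, -4.8000, 3.2000).

u_2 = (0.6000, -1.4000, -4.8000, 3.2000)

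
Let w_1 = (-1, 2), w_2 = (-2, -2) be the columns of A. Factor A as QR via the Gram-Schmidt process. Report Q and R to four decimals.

q_1 = w_1/‖w_1‖ = (-1, 2)/2.2361 = (-0.4472, 0.8944).
r_{12} = q_1·w_2 = -0.8944.
u_2 = w_2 + 0.8944·q_1 = (-2.4000, -1.2000).
‖u_2‖ = 2.6833, so q_2 = (-0.8944, -0.4472).

Q = [[-0.4472, -0.8944], [0.8944, -0.4472]], R = [[2.2361, -0.8944], [0.0000, 2.6833]]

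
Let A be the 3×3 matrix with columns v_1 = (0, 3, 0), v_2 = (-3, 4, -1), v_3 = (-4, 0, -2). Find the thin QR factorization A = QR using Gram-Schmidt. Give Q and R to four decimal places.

v_1 = (0, 3, 0); ‖v_1‖ = 3.0000, so q_1 = (0.0000, 1.0000, 0.0000).
q_1·v_2 = 0.0000·(-3) + 1.0000·4 + 0.0000·(-1) = 4.0000.
u_2 = v_2 − 4.0000·q_1 = (-3.0000, 0.0000, -1.0000).
‖u_2‖ = 3.1623, so q_2 = (-0.9487, 0.0000, -0.3162).
q_1·v_3 = 0.0000·(-4) + 1.0000·0 + 0.0000·(-2) = 0.0000; q_2·v_3 = (-0.9487)·(-4) + 0.0000·0 + (-0.3162)·(-2) = 4.4272.
u_3 = v_3 + 0.0000·q_1 − 4.4272·q_2 = (0.2000, 0.0000, -0.6000).
‖u_3‖ = 0.6325, so q_3 = (0.3162, 0.0000, -0.9487).

Q = [[0.0000, -0.9487, 0.3162], [1.0000, 0.0000, 0.0000], [0.0000, -0.3162, -0.9487]], R = [[3.0000, 4.0000, 0.0000], [0.0000, 3.1623, 4.4272], [0.0000, 0.0000, 0.6325]]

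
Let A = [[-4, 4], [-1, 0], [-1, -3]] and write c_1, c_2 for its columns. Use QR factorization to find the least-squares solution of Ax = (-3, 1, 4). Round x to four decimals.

x = (-0.4875, -1.2135)

e_1 = c_1/‖c_1‖ = (-4, -1, -1)/4.2426 = (-0.9428, -0.2357, -0.2357).
r_{12} = e_1·c_2 = -3.0641.
u_2 = c_2 + 3.0641·e_1 = (1.1111, -0.7222, -3.7222).
‖u_2‖ = 3.9511, so e_2 = (0.2812, -0.1828, -0.9421).
Qᵀb = (1.6499, -4.7947).
Back-substitute: x_2 = -4.7947/3.9511 = -1.2135.
x_1 = (1.6499 + 3.0641·(-1.2135))/4.2426 = -0.4875.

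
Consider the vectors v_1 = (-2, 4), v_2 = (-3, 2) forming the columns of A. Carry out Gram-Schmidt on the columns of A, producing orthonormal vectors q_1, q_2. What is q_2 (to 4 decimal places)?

q_2 = (-0.8944, -0.4472)

v_1 = (-2, 4); ‖v_1‖ = 4.4721, so q_1 = (-0.4472, 0.8944).
q_1·v_2 = (-0.4472)·(-3) + 0.8944·2 = 3.1305.
u_2 = v_2 − 3.1305·q_1 = (-1.6000, -0.8000).
‖u_2‖ = 1.7889, so q_2 = (-0.8944, -0.4472).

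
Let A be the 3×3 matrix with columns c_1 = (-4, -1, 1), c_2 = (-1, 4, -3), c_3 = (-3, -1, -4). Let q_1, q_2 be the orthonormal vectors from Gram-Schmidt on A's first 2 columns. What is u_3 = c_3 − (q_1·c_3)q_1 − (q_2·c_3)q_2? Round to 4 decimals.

c_1 = (-4, -1, 1); ‖c_1‖ = 4.2426, so q_1 = (-0.9428, -0.2357, 0.2357).
q_1·c_2 = (-0.9428)·(-1) + (-0.2357)·4 + 0.2357·(-3) = -0.7071.
u_2 = c_2 + 0.7071·q_1 = (-1.6667, 3.8333, -2.8333).
‖u_2‖ = 5.0498, so q_2 = (-0.3300, 0.7591, -0.5611).
q_1·c_3 = (-0.9428)·(-3) + (-0.2357)·(-1) + 0.2357·(-4) = 2.1213; q_2·c_3 = (-0.3300)·(-3) + 0.7591·(-1) + (-0.5611)·(-4) = 2.4754.
u_3 = c_3 − 2.1213·q_1 − 2.4754·q_2 = (-0.1830, -2.3791, -3.1111).

u_3 = (-0.1830, -2.3791, -3.1111)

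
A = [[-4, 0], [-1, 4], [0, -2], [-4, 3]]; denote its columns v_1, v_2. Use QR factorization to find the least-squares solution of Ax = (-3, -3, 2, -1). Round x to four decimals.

x = (0.3524, -0.4608)

q_1 = v_1/‖v_1‖ = (-4, -1, 0, -4)/5.7446 = (-0.6963, -0.1741, 0.0000, -0.6963).
r_{12} = q_1·v_2 = -2.7852.
u_2 = v_2 + 2.7852·q_1 = (-1.9394, 3.5152, -2.0000, 1.0606).
‖u_2‖ = 4.6090, so q_2 = (-0.4208, 0.7627, -0.4339, 0.2301).
Qᵀb = (3.3075, -2.1237).
Back-substitute: x_2 = -2.1237/4.6090 = -0.4608.
x_1 = (3.3075 + 2.7852·(-0.4608))/5.7446 = 0.3524.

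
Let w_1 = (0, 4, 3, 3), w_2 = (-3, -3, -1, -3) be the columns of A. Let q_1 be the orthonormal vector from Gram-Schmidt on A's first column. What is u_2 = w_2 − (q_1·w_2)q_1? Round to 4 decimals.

u_2 = (-3.0000, -0.1765, 1.1176, -0.8824)

q_1 = w_1/‖w_1‖ = (0, 4, 3, 3)/5.8310 = (0.0000, 0.6860, 0.5145, 0.5145).
r_{12} = q_1·w_2 = -4.1160.
u_2 = w_2 + 4.1160·q_1 = (-3.0000, -0.1765, 1.1176, -0.8824).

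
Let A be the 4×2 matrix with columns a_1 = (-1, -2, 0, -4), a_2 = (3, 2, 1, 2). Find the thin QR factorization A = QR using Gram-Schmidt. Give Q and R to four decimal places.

q_1 = a_1/‖a_1‖ = (-1, -2, 0, -4)/4.5826 = (-0.2182, -0.4364, 0.0000, -0.8729).
r_{12} = q_1·a_2 = -3.2733.
u_2 = a_2 + 3.2733·q_1 = (2.2857, 0.5714, 1.0000, -0.8571).
‖u_2‖ = 2.6992, so q_2 = (0.8468, 0.2117, 0.3705, -0.3176).

Q = [[-0.2182, 0.8468], [-0.4364, 0.2117], [0.0000, 0.3705], [-0.8729, -0.3176]], R = [[4.5826, -3.2733], [0.0000, 2.6992]]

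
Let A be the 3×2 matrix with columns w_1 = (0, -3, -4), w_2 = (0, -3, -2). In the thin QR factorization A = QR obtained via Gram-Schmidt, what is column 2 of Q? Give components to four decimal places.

w_1 = (0, -3, -4); ‖w_1‖ = 5.0000, so q_1 = (0.0000, -0.6000, -0.8000).
q_1·w_2 = 0.0000·0 + (-0.6000)·(-3) + (-0.8000)·(-2) = 3.4000.
u_2 = w_2 − 3.4000·q_1 = (0.0000, -0.9600, 0.7200).
‖u_2‖ = 1.2000, so q_2 = (0.0000, -0.8000, 0.6000).

q_2 = (0.0000, -0.8000, 0.6000)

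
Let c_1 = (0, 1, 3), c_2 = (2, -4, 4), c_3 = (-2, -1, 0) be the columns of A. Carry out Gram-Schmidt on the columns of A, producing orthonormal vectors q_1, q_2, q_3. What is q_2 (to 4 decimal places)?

c_1 = (0, 1, 3); ‖c_1‖ = 3.1623, so q_1 = (0.0000, 0.3162, 0.9487).
q_1·c_2 = 0.0000·2 + 0.3162·(-4) + 0.9487·4 = 2.5298.
u_2 = c_2 − 2.5298·q_1 = (2.0000, -4.8000, 1.6000).
‖u_2‖ = 5.4406, so q_2 = (0.3676, -0.8823, 0.2941).

q_2 = (0.3676, -0.8823, 0.2941)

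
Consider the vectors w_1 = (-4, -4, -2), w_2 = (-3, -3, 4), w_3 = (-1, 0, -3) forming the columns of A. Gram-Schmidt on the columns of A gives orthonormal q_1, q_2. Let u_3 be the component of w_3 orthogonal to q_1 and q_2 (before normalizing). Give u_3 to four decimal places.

u_3 = (-0.5000, 0.5000, 0.0000)

q_1 = w_1/‖w_1‖ = (-4, -4, -2)/6.0000 = (-0.6667, -0.6667, -0.3333).
r_{12} = q_1·w_2 = 2.6667.
u_2 = w_2 − 2.6667·q_1 = (-1.2222, -1.2222, 4.8889).
‖u_2‖ = 5.1854, so q_2 = (-0.2357, -0.2357, 0.9428).
r_{13} = q_1·w_3 = 1.6667; r_{23} = q_2·w_3 = -2.5927.
u_3 = w_3 − 1.6667·q_1 + 2.5927·q_2 = (-0.5000, 0.5000, 0.0000).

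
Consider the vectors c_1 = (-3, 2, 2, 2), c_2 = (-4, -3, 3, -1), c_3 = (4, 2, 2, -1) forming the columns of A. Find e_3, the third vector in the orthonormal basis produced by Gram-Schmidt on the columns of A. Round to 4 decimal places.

e_3 = (0.4918, 0.2294, 0.7910, -0.2826)

c_1 = (-3, 2, 2, 2); ‖c_1‖ = 4.5826, so e_1 = (-0.6547, 0.4364, 0.4364, 0.4364).
e_1·c_2 = (-0.6547)·(-4) + 0.4364·(-3) + 0.4364·3 + 0.4364·(-1) = 2.1822.
u_2 = c_2 − 2.1822·e_1 = (-2.5714, -3.9524, 2.0476, -1.9524).
‖u_2‖ = 5.4989, so e_2 = (-0.4676, -0.7188, 0.3724, -0.3550).
e_1·c_3 = (-0.6547)·4 + 0.4364·2 + 0.4364·2 + 0.4364·(-1) = -1.3093; e_2·c_3 = (-0.4676)·4 + (-0.7188)·2 + 0.3724·2 + (-0.3550)·(-1) = -2.2082.
u_3 = c_3 + 1.3093·e_1 + 2.2082·e_2 = (2.1102, 0.9843, 3.3937, -1.2126).
‖u_3‖ = 4.2906, so e_3 = (0.4918, 0.2294, 0.7910, -0.2826).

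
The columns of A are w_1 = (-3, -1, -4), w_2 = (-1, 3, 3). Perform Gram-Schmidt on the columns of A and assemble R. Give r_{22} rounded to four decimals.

w_1 = (-3, -1, -4); ‖w_1‖ = 5.0990, so e_1 = (-0.5883, -0.1961, -0.7845).
e_1·w_2 = (-0.5883)·(-1) + (-0.1961)·3 + (-0.7845)·3 = -2.3534.
u_2 = w_2 + 2.3534·e_1 = (-2.3846, 2.5385, 1.1538).
r_{22} = ‖u_2‖ = 3.6690.

r_{22} = 3.6690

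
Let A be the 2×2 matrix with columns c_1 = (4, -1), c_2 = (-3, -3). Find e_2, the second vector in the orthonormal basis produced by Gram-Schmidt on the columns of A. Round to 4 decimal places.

c_1 = (4, -1); ‖c_1‖ = 4.1231, so e_1 = (0.9701, -0.2425).
e_1·c_2 = 0.9701·(-3) + (-0.2425)·(-3) = -2.1828.
u_2 = c_2 + 2.1828·e_1 = (-0.8824, -3.5294).
‖u_2‖ = 3.6380, so e_2 = (-0.2425, -0.9701).

e_2 = (-0.2425, -0.9701)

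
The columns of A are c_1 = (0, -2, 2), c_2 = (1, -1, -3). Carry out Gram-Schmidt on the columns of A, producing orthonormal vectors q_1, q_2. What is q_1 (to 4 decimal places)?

q_1 = (0.0000, -0.7071, 0.7071)

c_1 = (0, -2, 2); ‖c_1‖ = 2.8284, so q_1 = (0.0000, -0.7071, 0.7071).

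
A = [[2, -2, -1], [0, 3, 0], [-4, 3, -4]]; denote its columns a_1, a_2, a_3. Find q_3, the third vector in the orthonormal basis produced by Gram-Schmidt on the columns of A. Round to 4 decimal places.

q_3 = (-0.8847, -0.1474, -0.4423)

q_1 = a_1/‖a_1‖ = (2, 0, -4)/4.4721 = (0.4472, 0.0000, -0.8944).
r_{12} = q_1·a_2 = -3.5777.
u_2 = a_2 + 3.5777·q_1 = (-0.4000, 3.0000, -0.2000).
‖u_2‖ = 3.0332, so q_2 = (-0.1319, 0.9891, -0.0659).
r_{13} = q_1·a_3 = 3.1305; r_{23} = q_2·a_3 = 0.3956.
u_3 = a_3 − 3.1305·q_1 − 0.3956·q_2 = (-2.3478, -0.3913, -1.1739).
‖u_3‖ = 2.6540, so q_3 = (-0.8847, -0.1474, -0.4423).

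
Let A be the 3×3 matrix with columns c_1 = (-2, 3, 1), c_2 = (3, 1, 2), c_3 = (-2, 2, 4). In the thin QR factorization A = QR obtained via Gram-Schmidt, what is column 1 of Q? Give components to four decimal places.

c_1 = (-2, 3, 1); ‖c_1‖ = 3.7417, so e_1 = (-0.5345, 0.8018, 0.2673).

e_1 = (-0.5345, 0.8018, 0.2673)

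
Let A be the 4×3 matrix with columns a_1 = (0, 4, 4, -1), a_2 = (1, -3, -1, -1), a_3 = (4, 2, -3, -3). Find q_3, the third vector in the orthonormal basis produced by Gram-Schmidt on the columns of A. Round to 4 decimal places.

q_3 = (0.5562, 0.4914, -0.5768, -0.3414)

q_1 = a_1/‖a_1‖ = (0, 4, 4, -1)/5.7446 = (0.0000, 0.6963, 0.6963, -0.1741).
r_{12} = q_1·a_2 = -2.6112.
u_2 = a_2 + 2.6112·q_1 = (1.0000, -1.1818, 0.8182, -1.4545).
‖u_2‖ = 2.2764, so q_2 = (0.4393, -0.5192, 0.3594, -0.6390).
r_{13} = q_1·a_3 = -0.1741; r_{23} = q_2·a_3 = 1.5575.
u_3 = a_3 + 0.1741·q_1 − 1.5575·q_2 = (3.3158, 2.9298, -3.4386, -2.0351).
‖u_3‖ = 5.9619, so q_3 = (0.5562, 0.4914, -0.5768, -0.3414).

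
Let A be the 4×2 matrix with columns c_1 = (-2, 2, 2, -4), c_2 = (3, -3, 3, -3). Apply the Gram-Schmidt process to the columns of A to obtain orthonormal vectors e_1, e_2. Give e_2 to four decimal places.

e_2 = (0.5819, -0.5819, 0.4364, -0.3637)

c_1 = (-2, 2, 2, -4); ‖c_1‖ = 5.2915, so e_1 = (-0.3780, 0.3780, 0.3780, -0.7559).
e_1·c_2 = (-0.3780)·3 + 0.3780·(-3) + 0.3780·3 + (-0.7559)·(-3) = 1.1339.
u_2 = c_2 − 1.1339·e_1 = (3.4286, -3.4286, 2.5714, -2.1429).
‖u_2‖ = 5.8919, so e_2 = (0.5819, -0.5819, 0.4364, -0.3637).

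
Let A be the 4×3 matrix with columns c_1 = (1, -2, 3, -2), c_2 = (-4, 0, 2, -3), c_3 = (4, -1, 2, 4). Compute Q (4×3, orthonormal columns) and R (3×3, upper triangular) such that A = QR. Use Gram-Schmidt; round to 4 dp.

Q = [[0.2357, -0.8811, -0.2293], [-0.4714, 0.1762, 0.1091], [0.7071, 0.1322, 0.6354], [-0.4714, -0.4185, 0.7293]], R = [[4.2426, 1.8856, 0.9428], [0.0000, 5.0442, -5.1103], [0.0000, 0.0000, 3.1616]]

c_1 = (1, -2, 3, -2); ‖c_1‖ = 4.2426, so e_1 = (0.2357, -0.4714, 0.7071, -0.4714).
e_1·c_2 = 0.2357·(-4) + (-0.4714)·0 + 0.7071·2 + (-0.4714)·(-3) = 1.8856.
u_2 = c_2 − 1.8856·e_1 = (-4.4444, 0.8889, 0.6667, -2.1111).
‖u_2‖ = 5.0442, so e_2 = (-0.8811, 0.1762, 0.1322, -0.4185).
e_1·c_3 = 0.2357·4 + (-0.4714)·(-1) + 0.7071·2 + (-0.4714)·4 = 0.9428; e_2·c_3 = (-0.8811)·4 + 0.1762·(-1) + 0.1322·2 + (-0.4185)·4 = -5.1103.
u_3 = c_3 − 0.9428·e_1 + 5.1103·e_2 = (-0.7249, 0.3450, 2.0087, 2.3057).
‖u_3‖ = 3.1616, so e_3 = (-0.2293, 0.1091, 0.6354, 0.7293).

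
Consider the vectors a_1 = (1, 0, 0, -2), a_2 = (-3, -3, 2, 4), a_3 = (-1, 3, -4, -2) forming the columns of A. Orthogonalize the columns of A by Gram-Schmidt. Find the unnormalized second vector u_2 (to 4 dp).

a_1 = (1, 0, 0, -2); ‖a_1‖ = 2.2361, so e_1 = (0.4472, 0.0000, 0.0000, -0.8944).
e_1·a_2 = 0.4472·(-3) + 0.0000·(-3) + 0.0000·2 + (-0.8944)·4 = -4.9193.
u_2 = a_2 + 4.9193·e_1 = (-0.8000, -3.0000, 2.0000, -0.4000).

u_2 = (-0.8000, -3.0000, 2.0000, -0.4000)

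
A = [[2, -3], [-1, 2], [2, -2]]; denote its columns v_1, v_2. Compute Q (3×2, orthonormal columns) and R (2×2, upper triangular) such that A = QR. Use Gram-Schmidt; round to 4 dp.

e_1 = v_1/‖v_1‖ = (2, -1, 2)/3.0000 = (0.6667, -0.3333, 0.6667).
r_{12} = e_1·v_2 = -4.0000.
u_2 = v_2 + 4.0000·e_1 = (-0.3333, 0.6667, 0.6667).
‖u_2‖ = 1.0000, so e_2 = (-0.3333, 0.6667, 0.6667).

Q = [[0.6667, -0.3333], [-0.3333, 0.6667], [0.6667, 0.6667]], R = [[3.0000, -4.0000], [0.0000, 1.0000]]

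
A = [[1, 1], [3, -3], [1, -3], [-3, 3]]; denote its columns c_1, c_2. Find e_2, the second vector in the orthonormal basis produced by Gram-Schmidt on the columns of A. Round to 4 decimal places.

e_2 = (0.7071, 0.0000, -0.7071, 0.0000)

e_1 = c_1/‖c_1‖ = (1, 3, 1, -3)/4.4721 = (0.2236, 0.6708, 0.2236, -0.6708).
r_{12} = e_1·c_2 = -4.4721.
u_2 = c_2 + 4.4721·e_1 = (2.0000, 0.0000, -2.0000, 0.0000).
‖u_2‖ = 2.8284, so e_2 = (0.7071, 0.0000, -0.7071, 0.0000).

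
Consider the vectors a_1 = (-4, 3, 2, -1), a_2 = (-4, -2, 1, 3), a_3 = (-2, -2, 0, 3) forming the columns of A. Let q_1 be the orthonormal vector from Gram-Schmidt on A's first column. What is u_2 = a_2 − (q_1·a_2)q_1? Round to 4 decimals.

q_1 = a_1/‖a_1‖ = (-4, 3, 2, -1)/5.4772 = (-0.7303, 0.5477, 0.3651, -0.1826).
r_{12} = q_1·a_2 = 1.6432.
u_2 = a_2 − 1.6432·q_1 = (-2.8000, -2.9000, 0.4000, 3.3000).

u_2 = (-2.8000, -2.9000, 0.4000, 3.3000)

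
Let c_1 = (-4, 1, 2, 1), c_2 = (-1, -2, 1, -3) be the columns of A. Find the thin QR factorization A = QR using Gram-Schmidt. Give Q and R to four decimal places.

c_1 = (-4, 1, 2, 1); ‖c_1‖ = 4.6904, so e_1 = (-0.8528, 0.2132, 0.4264, 0.2132).
e_1·c_2 = (-0.8528)·(-1) + 0.2132·(-2) + 0.4264·1 + 0.2132·(-3) = 0.2132.
u_2 = c_2 − 0.2132·e_1 = (-0.8182, -2.0455, 0.9091, -3.0455).
‖u_2‖ = 3.8671, so e_2 = (-0.2116, -0.5289, 0.2351, -0.7875).

Q = [[-0.8528, -0.2116], [0.2132, -0.5289], [0.4264, 0.2351], [0.2132, -0.7875]], R = [[4.6904, 0.2132], [0.0000, 3.8671]]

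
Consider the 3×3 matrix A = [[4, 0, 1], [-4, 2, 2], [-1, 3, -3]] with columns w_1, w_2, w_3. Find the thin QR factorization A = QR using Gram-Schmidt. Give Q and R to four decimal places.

Q = [[0.6963, 0.4364, 0.5698], [-0.6963, 0.2182, 0.6838], [-0.1741, 0.8729, -0.4558]], R = [[5.7446, -1.9149, -0.1741], [0.0000, 3.0551, -1.7457], [0.0000, 0.0000, 3.3049]]

w_1 = (4, -4, -1); ‖w_1‖ = 5.7446, so e_1 = (0.6963, -0.6963, -0.1741).
e_1·w_2 = 0.6963·0 + (-0.6963)·2 + (-0.1741)·3 = -1.9149.
u_2 = w_2 + 1.9149·e_1 = (1.3333, 0.6667, 2.6667).
‖u_2‖ = 3.0551, so e_2 = (0.4364, 0.2182, 0.8729).
e_1·w_3 = 0.6963·1 + (-0.6963)·2 + (-0.1741)·(-3) = -0.1741; e_2·w_3 = 0.4364·1 + 0.2182·2 + 0.8729·(-3) = -1.7457.
u_3 = w_3 + 0.1741·e_1 + 1.7457·e_2 = (1.8831, 2.2597, -1.5065).
‖u_3‖ = 3.3049, so e_3 = (0.5698, 0.6838, -0.4558).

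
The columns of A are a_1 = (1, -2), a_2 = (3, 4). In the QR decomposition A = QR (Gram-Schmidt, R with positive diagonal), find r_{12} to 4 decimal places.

r_{12} = -2.2361

e_1 = a_1/‖a_1‖ = (1, -2)/2.2361 = (0.4472, -0.8944).
r_{12} = e_1·a_2 = -2.2361.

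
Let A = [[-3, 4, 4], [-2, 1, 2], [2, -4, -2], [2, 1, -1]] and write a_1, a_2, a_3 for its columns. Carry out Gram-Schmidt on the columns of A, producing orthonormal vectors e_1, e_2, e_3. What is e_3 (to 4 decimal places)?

e_3 = (0.5918, 0.1617, 0.7157, 0.3338)

a_1 = (-3, -2, 2, 2); ‖a_1‖ = 4.5826, so e_1 = (-0.6547, -0.4364, 0.4364, 0.4364).
e_1·a_2 = (-0.6547)·4 + (-0.4364)·1 + 0.4364·(-4) + 0.4364·1 = -4.3644.
u_2 = a_2 + 4.3644·e_1 = (1.1429, -0.9048, -2.0952, 2.9048).
‖u_2‖ = 3.8668, so e_2 = (0.2956, -0.2340, -0.5418, 0.7512).
e_1·a_3 = (-0.6547)·4 + (-0.4364)·2 + 0.4364·(-2) + 0.4364·(-1) = -4.8008; e_2·a_3 = 0.2956·4 + (-0.2340)·2 + (-0.5418)·(-2) + 0.7512·(-1) = 1.0468.
u_3 = a_3 + 4.8008·e_1 − 1.0468·e_2 = (0.5478, 0.1497, 0.6624, 0.3089).
‖u_3‖ = 0.9256, so e_3 = (0.5918, 0.1617, 0.7157, 0.3338).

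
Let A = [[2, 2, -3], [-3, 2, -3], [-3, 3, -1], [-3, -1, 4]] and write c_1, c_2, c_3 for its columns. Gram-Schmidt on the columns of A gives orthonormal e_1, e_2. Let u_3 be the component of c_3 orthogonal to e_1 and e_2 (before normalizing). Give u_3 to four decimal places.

u_3 = (0.6316, -2.0000, 1.2895, 1.1316)

e_1 = c_1/‖c_1‖ = (2, -3, -3, -3)/5.5678 = (0.3592, -0.5388, -0.5388, -0.5388).
r_{12} = e_1·c_2 = -1.4368.
u_2 = c_2 + 1.4368·e_1 = (2.5161, 1.2258, 2.2258, -1.7742).
‖u_2‖ = 3.9919, so e_2 = (0.6303, 0.3071, 0.5576, -0.4444).
r_{13} = e_1·c_3 = -1.0776; r_{23} = e_2·c_3 = -5.1475.
u_3 = c_3 + 1.0776·e_1 + 5.1475·e_2 = (0.6316, -2.0000, 1.2895, 1.1316).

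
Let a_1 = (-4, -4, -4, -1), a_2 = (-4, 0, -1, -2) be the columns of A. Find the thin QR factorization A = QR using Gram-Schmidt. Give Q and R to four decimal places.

a_1 = (-4, -4, -4, -1); ‖a_1‖ = 7.0000, so q_1 = (-0.5714, -0.5714, -0.5714, -0.1429).
q_1·a_2 = (-0.5714)·(-4) + (-0.5714)·0 + (-0.5714)·(-1) + (-0.1429)·(-2) = 3.1429.
u_2 = a_2 − 3.1429·q_1 = (-2.2041, 1.7959, 0.7959, -1.5510).
‖u_2‖ = 3.3350, so q_2 = (-0.6609, 0.5385, 0.2387, -0.4651).

Q = [[-0.5714, -0.6609], [-0.5714, 0.5385], [-0.5714, 0.2387], [-0.1429, -0.4651]], R = [[7.0000, 3.1429], [0.0000, 3.3350]]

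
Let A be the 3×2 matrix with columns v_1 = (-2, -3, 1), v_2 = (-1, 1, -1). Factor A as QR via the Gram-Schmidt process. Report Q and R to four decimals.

q_1 = v_1/‖v_1‖ = (-2, -3, 1)/3.7417 = (-0.5345, -0.8018, 0.2673).
r_{12} = q_1·v_2 = -0.5345.
u_2 = v_2 + 0.5345·q_1 = (-1.2857, 0.5714, -0.8571).
‖u_2‖ = 1.6475, so q_2 = (-0.7804, 0.3468, -0.5203).

Q = [[-0.5345, -0.7804], [-0.8018, 0.3468], [0.2673, -0.5203]], R = [[3.7417, -0.5345], [0.0000, 1.6475]]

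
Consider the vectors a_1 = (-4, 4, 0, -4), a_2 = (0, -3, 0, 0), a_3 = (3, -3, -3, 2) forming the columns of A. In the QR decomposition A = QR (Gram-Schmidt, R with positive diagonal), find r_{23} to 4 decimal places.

r_{23} = 0.4082

a_1 = (-4, 4, 0, -4); ‖a_1‖ = 6.9282, so q_1 = (-0.5774, 0.5774, 0.0000, -0.5774).
q_1·a_2 = (-0.5774)·0 + 0.5774·(-3) + 0.0000·0 + (-0.5774)·0 = -1.7321.
u_2 = a_2 + 1.7321·q_1 = (-1.0000, -2.0000, 0.0000, -1.0000).
‖u_2‖ = 2.4495, so q_2 = (-0.4082, -0.8165, 0.0000, -0.4082).
r_{23} = q_2·a_3 = 0.4082.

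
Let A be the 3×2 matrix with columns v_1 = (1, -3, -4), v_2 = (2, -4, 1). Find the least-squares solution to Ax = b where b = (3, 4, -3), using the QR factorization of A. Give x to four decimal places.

x = (0.4327, -0.8251)

v_1 = (1, -3, -4); ‖v_1‖ = 5.0990, so e_1 = (0.1961, -0.5883, -0.7845).
e_1·v_2 = 0.1961·2 + (-0.5883)·(-4) + (-0.7845)·1 = 1.9612.
u_2 = v_2 − 1.9612·e_1 = (1.6154, -2.8462, 2.5385).
‖u_2‖ = 4.1417, so e_2 = (0.3900, -0.6872, 0.6129).
Qᵀb = (0.5883, -3.4174).
Back-substitute: x_2 = -3.4174/4.1417 = -0.8251.
x_1 = (0.5883 − 1.9612·(-0.8251))/5.0990 = 0.4327.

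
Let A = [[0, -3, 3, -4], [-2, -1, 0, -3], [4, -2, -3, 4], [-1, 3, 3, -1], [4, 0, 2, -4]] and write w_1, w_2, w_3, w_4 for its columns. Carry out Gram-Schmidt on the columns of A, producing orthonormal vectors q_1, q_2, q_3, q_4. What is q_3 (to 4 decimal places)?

q_1 = w_1/‖w_1‖ = (0, -2, 4, -1, 4)/6.0828 = (0.0000, -0.3288, 0.6576, -0.1644, 0.6576).
r_{12} = q_1·w_2 = -1.4796.
u_2 = w_2 + 1.4796·q_1 = (-3.0000, -1.4865, -1.0270, 2.7568, 0.9730).
‖u_2‖ = 4.5619, so q_2 = (-0.6576, -0.3258, -0.2251, 0.6043, 0.2133).
r_{13} = q_1·w_3 = -1.1508; r_{23} = q_2·w_3 = 0.9420.
u_3 = w_3 + 1.1508·q_1 − 0.9420·q_2 = (3.6195, -0.0714, -2.0312, 2.2416, 2.5558).
‖u_3‖ = 5.3655, so q_3 = (0.6746, -0.0133, -0.3786, 0.4178, 0.4764).

q_3 = (0.6746, -0.0133, -0.3786, 0.4178, 0.4764)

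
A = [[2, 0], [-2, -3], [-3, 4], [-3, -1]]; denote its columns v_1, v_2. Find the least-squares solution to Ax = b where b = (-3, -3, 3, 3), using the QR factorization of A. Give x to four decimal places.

v_1 = (2, -2, -3, -3); ‖v_1‖ = 5.0990, so q_1 = (0.3922, -0.3922, -0.5883, -0.5883).
q_1·v_2 = 0.3922·0 + (-0.3922)·(-3) + (-0.5883)·4 + (-0.5883)·(-1) = -0.5883.
u_2 = v_2 + 0.5883·q_1 = (0.2308, -3.2308, 3.6538, -1.3462).
‖u_2‖ = 5.0650, so q_2 = (0.0456, -0.6379, 0.7214, -0.2658).
Qᵀb = (-3.5301, 3.1438).
Back-substitute: x_2 = 3.1438/5.0650 = 0.6207.
x_1 = (-3.5301 + 0.5883·0.6207)/5.0990 = -0.6207.

x = (-0.6207, 0.6207)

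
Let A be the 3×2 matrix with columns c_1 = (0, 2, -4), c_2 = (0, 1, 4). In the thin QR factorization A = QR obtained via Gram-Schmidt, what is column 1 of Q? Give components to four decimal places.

q_1 = (0.0000, 0.4472, -0.8944)

c_1 = (0, 2, -4); ‖c_1‖ = 4.4721, so q_1 = (0.0000, 0.4472, -0.8944).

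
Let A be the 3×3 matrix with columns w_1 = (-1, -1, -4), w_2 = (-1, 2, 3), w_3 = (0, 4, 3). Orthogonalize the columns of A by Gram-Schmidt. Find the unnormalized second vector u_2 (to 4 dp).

u_2 = (-1.7222, 1.2778, 0.1111)

w_1 = (-1, -1, -4); ‖w_1‖ = 4.2426, so e_1 = (-0.2357, -0.2357, -0.9428).
e_1·w_2 = (-0.2357)·(-1) + (-0.2357)·2 + (-0.9428)·3 = -3.0641.
u_2 = w_2 + 3.0641·e_1 = (-1.7222, 1.2778, 0.1111).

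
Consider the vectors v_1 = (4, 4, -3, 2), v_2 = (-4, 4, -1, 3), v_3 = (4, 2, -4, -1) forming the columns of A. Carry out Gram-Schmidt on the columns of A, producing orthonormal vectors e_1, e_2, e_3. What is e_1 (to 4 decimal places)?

e_1 = (0.5963, 0.5963, -0.4472, 0.2981)

e_1 = v_1/‖v_1‖ = (4, 4, -3, 2)/6.7082 = (0.5963, 0.5963, -0.4472, 0.2981).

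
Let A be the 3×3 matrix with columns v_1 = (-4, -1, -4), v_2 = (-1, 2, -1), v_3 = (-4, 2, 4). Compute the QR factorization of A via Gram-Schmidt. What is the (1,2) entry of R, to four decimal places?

v_1 = (-4, -1, -4); ‖v_1‖ = 5.7446, so q_1 = (-0.6963, -0.1741, -0.6963).
r_{12} = q_1·v_2 = 1.0445.

r_{12} = 1.0445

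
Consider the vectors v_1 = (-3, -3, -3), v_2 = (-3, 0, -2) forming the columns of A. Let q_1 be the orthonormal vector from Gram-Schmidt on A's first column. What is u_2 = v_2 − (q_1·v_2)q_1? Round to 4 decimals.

v_1 = (-3, -3, -3); ‖v_1‖ = 5.1962, so q_1 = (-0.5774, -0.5774, -0.5774).
q_1·v_2 = (-0.5774)·(-3) + (-0.5774)·0 + (-0.5774)·(-2) = 2.8868.
u_2 = v_2 − 2.8868·q_1 = (-1.3333, 1.6667, -0.3333).

u_2 = (-1.3333, 1.6667, -0.3333)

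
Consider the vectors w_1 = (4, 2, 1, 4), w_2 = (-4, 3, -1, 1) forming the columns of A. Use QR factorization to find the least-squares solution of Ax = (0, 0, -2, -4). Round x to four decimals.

x = (-0.5263, -0.2105)

w_1 = (4, 2, 1, 4); ‖w_1‖ = 6.0828, so e_1 = (0.6576, 0.3288, 0.1644, 0.6576).
e_1·w_2 = 0.6576·(-4) + 0.3288·3 + 0.1644·(-1) + 0.6576·1 = -1.1508.
u_2 = w_2 + 1.1508·e_1 = (-3.2432, 3.3784, -0.8108, 1.7568).
‖u_2‖ = 5.0671, so e_2 = (-0.6401, 0.6667, -0.1600, 0.3467).
Qᵀb = (-2.9592, -1.0668).
Back-substitute: x_2 = -1.0668/5.0671 = -0.2105.
x_1 = (-2.9592 + 1.1508·(-0.2105))/6.0828 = -0.5263.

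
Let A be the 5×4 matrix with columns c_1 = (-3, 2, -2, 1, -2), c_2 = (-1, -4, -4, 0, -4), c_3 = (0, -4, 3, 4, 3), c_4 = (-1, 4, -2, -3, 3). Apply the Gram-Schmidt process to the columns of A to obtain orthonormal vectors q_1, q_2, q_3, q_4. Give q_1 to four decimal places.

c_1 = (-3, 2, -2, 1, -2); ‖c_1‖ = 4.6904, so q_1 = (-0.6396, 0.4264, -0.4264, 0.2132, -0.4264).

q_1 = (-0.6396, 0.4264, -0.4264, 0.2132, -0.4264)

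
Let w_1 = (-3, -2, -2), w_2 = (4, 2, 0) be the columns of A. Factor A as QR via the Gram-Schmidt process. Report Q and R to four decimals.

e_1 = w_1/‖w_1‖ = (-3, -2, -2)/4.1231 = (-0.7276, -0.4851, -0.4851).
r_{12} = e_1·w_2 = -3.8806.
u_2 = w_2 + 3.8806·e_1 = (1.1765, 0.1176, -1.8824).
‖u_2‖ = 2.2229, so e_2 = (0.5293, 0.0529, -0.8468).

Q = [[-0.7276, 0.5293], [-0.4851, 0.0529], [-0.4851, -0.8468]], R = [[4.1231, -3.8806], [0.0000, 2.2229]]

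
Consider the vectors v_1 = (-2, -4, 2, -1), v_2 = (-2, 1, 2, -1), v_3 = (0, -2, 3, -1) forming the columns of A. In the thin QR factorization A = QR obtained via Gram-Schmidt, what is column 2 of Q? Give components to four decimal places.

q_2 = (-0.5333, 0.6000, 0.5333, -0.2667)

v_1 = (-2, -4, 2, -1); ‖v_1‖ = 5.0000, so q_1 = (-0.4000, -0.8000, 0.4000, -0.2000).
q_1·v_2 = (-0.4000)·(-2) + (-0.8000)·1 + 0.4000·2 + (-0.2000)·(-1) = 1.0000.
u_2 = v_2 − 1.0000·q_1 = (-1.6000, 1.8000, 1.6000, -0.8000).
‖u_2‖ = 3.0000, so q_2 = (-0.5333, 0.6000, 0.5333, -0.2667).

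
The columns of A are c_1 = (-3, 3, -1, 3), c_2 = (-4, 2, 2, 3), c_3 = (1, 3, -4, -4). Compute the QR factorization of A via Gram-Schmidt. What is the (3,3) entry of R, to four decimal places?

c_1 = (-3, 3, -1, 3); ‖c_1‖ = 5.2915, so e_1 = (-0.5669, 0.5669, -0.1890, 0.5669).
e_1·c_2 = (-0.5669)·(-4) + 0.5669·2 + (-0.1890)·2 + 0.5669·3 = 4.7246.
u_2 = c_2 − 4.7246·e_1 = (-1.3214, -0.6786, 2.8929, 0.3214).
‖u_2‖ = 3.2678, so e_2 = (-0.4044, -0.2077, 0.8853, 0.0984).
e_1·c_3 = (-0.5669)·1 + 0.5669·3 + (-0.1890)·(-4) + 0.5669·(-4) = -0.3780; e_2·c_3 = (-0.4044)·1 + (-0.2077)·3 + 0.8853·(-4) + 0.0984·(-4) = -4.9618.
u_3 = c_3 + 0.3780·e_1 + 4.9618·e_2 = (-1.2207, 2.1839, 0.3211, -3.2977).
r_{33} = ‖u_3‖ = 4.1518.

r_{33} = 4.1518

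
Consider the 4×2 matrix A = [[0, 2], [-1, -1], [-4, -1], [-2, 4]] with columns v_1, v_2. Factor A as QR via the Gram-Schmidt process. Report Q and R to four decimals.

v_1 = (0, -1, -4, -2); ‖v_1‖ = 4.5826, so q_1 = (0.0000, -0.2182, -0.8729, -0.4364).
q_1·v_2 = 0.0000·2 + (-0.2182)·(-1) + (-0.8729)·(-1) + (-0.4364)·4 = -0.6547.
u_2 = v_2 + 0.6547·q_1 = (2.0000, -1.1429, -1.5714, 3.7143).
‖u_2‖ = 4.6445, so q_2 = (0.4306, -0.2461, -0.3383, 0.7997).

Q = [[0.0000, 0.4306], [-0.2182, -0.2461], [-0.8729, -0.3383], [-0.4364, 0.7997]], R = [[4.5826, -0.6547], [0.0000, 4.6445]]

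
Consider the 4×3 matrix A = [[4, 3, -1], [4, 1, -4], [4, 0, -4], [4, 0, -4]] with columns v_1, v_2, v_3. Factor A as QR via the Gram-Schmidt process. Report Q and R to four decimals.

Q = [[0.5000, 0.8165, 0.2887], [0.5000, 0.0000, -0.8660], [0.5000, -0.4082, 0.2887], [0.5000, -0.4082, 0.2887]], R = [[8.0000, 2.0000, -6.5000], [0.0000, 2.4495, 2.4495], [0.0000, 0.0000, 0.8660]]

v_1 = (4, 4, 4, 4); ‖v_1‖ = 8.0000, so q_1 = (0.5000, 0.5000, 0.5000, 0.5000).
q_1·v_2 = 0.5000·3 + 0.5000·1 + 0.5000·0 + 0.5000·0 = 2.0000.
u_2 = v_2 − 2.0000·q_1 = (2.0000, 0.0000, -1.0000, -1.0000).
‖u_2‖ = 2.4495, so q_2 = (0.8165, 0.0000, -0.4082, -0.4082).
q_1·v_3 = 0.5000·(-1) + 0.5000·(-4) + 0.5000·(-4) + 0.5000·(-4) = -6.5000; q_2·v_3 = 0.8165·(-1) + 0.0000·(-4) + (-0.4082)·(-4) + (-0.4082)·(-4) = 2.4495.
u_3 = v_3 + 6.5000·q_1 − 2.4495·q_2 = (0.2500, -0.7500, 0.2500, 0.2500).
‖u_3‖ = 0.8660, so q_3 = (0.2887, -0.8660, 0.2887, 0.2887).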